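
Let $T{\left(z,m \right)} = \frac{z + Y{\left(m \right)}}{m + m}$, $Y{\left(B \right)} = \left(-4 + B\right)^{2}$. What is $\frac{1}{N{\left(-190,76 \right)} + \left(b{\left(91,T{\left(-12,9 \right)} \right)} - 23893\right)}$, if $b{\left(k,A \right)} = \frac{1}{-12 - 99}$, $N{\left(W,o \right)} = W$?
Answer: $- \frac{111}{2673214} \approx -4.1523 \cdot 10^{-5}$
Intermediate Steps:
$T{\left(z,m \right)} = \frac{z + \left(-4 + m\right)^{2}}{2 m}$ ($T{\left(z,m \right)} = \frac{z + \left(-4 + m\right)^{2}}{m + m} = \frac{z + \left(-4 + m\right)^{2}}{2 m}$)
$b{\left(k,A \right)} = - \frac{1}{111}$ ($b{\left(k,A \right)} = \frac{1}{-111} = - \frac{1}{111}$)
$\frac{1}{N{\left(-190,76 \right)} + \left(b{\left(91,T{\left(-12,9 \right)} \right)} - 23893\right)} = \frac{1}{-190 - \frac{2652124}{111}} = \frac{1}{- \frac{2673214}{111}} = - \frac{111}{2673214}$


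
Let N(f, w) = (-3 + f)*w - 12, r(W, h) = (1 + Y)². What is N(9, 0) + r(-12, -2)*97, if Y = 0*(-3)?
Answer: 85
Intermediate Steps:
Y = 0
r(W, h) = 1 (r(W, h) = (1 + 0)² = 1² = 1)
N(f, w) = -12 + w*(-3 + f) (N(f, w) = w*(-3 + f) - 12 = -12 + w*(-3 + f))
N(9, 0) + r(-12, -2)*97 = (-12 - 3*0 + 9*0) + 1*97 = (-12 + 0 + 0) + 97 = -12 + 97 = 85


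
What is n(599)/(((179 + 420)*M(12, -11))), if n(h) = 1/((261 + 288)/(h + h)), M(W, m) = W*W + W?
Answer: 1/42822 ≈ 2.3352e-5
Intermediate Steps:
M(W, m) = W + W² (M(W, m) = W² + W = W + W²)
n(h) = 2*h/549 (n(h) = 1/(549/((2*h))) = 1/(549*(1/(2*h))) = 1/(549/(2*h)) = 2*h/549)
n(599)/(((179 + 420)*M(12, -11))) = ((2/549)*599)/(((179 + 420)*(12*(1 + 12)))) = 1198/(549*((599*(12*13)))) = 1198/(549*((599*156))) = (1198/549)/93444 = (1198/549)*(1/93444) = 1/42822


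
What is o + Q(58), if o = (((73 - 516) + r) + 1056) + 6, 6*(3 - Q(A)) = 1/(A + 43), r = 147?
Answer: 466013/606 ≈ 769.00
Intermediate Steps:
Q(A) = 3 - 1/(6*(43 + A)) (Q(A) = 3 - 1/(6*(A + 43)) = 3 - 1/(6*(43 + A)))
o = 766 (o = (((73 - 516) + 147) + 1056) + 6 = ((-443 + 147) + 1056) + 6 = (-296 + 1056) + 6 = 760 + 6 = 766)
o + Q(58) = 766 + (773 + 18*58)/(6*(43 + 58)) = 766 + (⅙)*(773 + 1044)/101 = 766 + (⅙)*(1/101)*1817 = 766 + 1817/606 = 466013/606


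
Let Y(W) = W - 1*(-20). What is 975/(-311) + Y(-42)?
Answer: -7817/311 ≈ -25.135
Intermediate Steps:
Y(W) = 20 + W (Y(W) = W + 20 = 20 + W)
975/(-311) + Y(-42) = 975/(-311) + (20 - 42) = 975*(-1/311) - 22 = -975/311 - 22 = -7817/311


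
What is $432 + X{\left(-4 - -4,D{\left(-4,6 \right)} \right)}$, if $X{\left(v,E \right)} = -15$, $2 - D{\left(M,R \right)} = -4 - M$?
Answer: $417$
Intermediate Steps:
$D{\left(M,R \right)} = 6 + M$ ($D{\left(M,R \right)} = 2 - \left(-4 - M\right) = 2 + \left(4 + M\right) = 6 + M$)
$432 + X{\left(-4 - -4,D{\left(-4,6 \right)} \right)} = 432 - 15 = 417$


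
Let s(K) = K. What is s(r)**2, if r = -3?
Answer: 9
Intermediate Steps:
s(r)**2 = (-3)**2 = 9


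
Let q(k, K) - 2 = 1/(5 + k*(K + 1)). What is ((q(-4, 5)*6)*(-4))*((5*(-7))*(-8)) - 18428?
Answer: -598772/19 ≈ -31514.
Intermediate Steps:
q(k, K) = 2 + 1/(5 + k*(1 + K)) (q(k, K) = 2 + 1/(5 + k*(K + 1)) = 2 + 1/(5 + k*(1 + K)))
((q(-4, 5)*6)*(-4))*((5*(-7))*(-8)) - 18428 = ((((11 + 2*(-4) + 2*5*(-4))/(5 - 4 + 5*(-4)))*6)*(-4))*((5*(-7))*(-8)) - 18428 = ((((11 - 8 - 40)/(5 - 4 - 20))*6)*(-4))*(-35*(-8)) - 18428 = (((-37/(-19))*6)*(-4))*280 - 18428 = ((-1/19*(-37)*6)*(-4))*280 - 18428 = (((37/19)*6)*(-4))*280 - 18428 = ((222/19)*(-4))*280 - 18428 = -888/19*280 - 18428 = -248640/19 - 18428 = -598772/19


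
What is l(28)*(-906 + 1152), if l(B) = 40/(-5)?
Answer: -1968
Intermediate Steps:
l(B) = -8 (l(B) = 40*(-⅕) = -8)
l(28)*(-906 + 1152) = -8*(-906 + 1152) = -8*246 = -1968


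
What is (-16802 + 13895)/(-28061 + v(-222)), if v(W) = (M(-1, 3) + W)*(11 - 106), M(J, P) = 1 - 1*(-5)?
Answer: 2907/7541 ≈ 0.38549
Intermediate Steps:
M(J, P) = 6 (M(J, P) = 1 + 5 = 6)
v(W) = -570 - 95*W (v(W) = (6 + W)*(11 - 106) = (6 + W)*(-95) = -570 - 95*W)
(-16802 + 13895)/(-28061 + v(-222)) = (-16802 + 13895)/(-28061 + (-570 - 95*(-222))) = -2907/(-28061 + (-570 + 21090)) = -2907/(-28061 + 20520) = -2907/(-7541) = -2907*(-1/7541) = 2907/7541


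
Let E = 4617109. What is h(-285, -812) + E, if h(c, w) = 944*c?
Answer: 4348069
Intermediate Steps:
h(-285, -812) + E = 944*(-285) + 4617109 = -269040 + 4617109 = 4348069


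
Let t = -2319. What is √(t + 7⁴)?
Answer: √82 ≈ 9.0554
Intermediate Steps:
√(t + 7⁴) = √(-2319 + 7⁴) = √(-2319 + 2401) = √82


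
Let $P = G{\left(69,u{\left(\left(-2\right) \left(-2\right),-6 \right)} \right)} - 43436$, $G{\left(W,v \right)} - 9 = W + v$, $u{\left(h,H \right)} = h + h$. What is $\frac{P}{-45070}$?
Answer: $\frac{4335}{4507} \approx 0.96184$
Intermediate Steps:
$u{\left(h,H \right)} = 2 h$
$G{\left(W,v \right)} = 9 + W + v$ ($G{\left(W,v \right)} = 9 + \left(W + v\right) = 9 + W + v$)
$P = -43350$ ($P = \left(9 + 69 + 2 \left(\left(-2\right) \left(-2\right)\right)\right) - 43436 = \left(9 + 69 + 2 \cdot 4\right) - 43436 = \left(9 + 69 + 8\right) - 43436 = 86 - 43436 = -43350$)
$\frac{P}{-45070} = - \frac{43350}{-45070} = \left(-43350\right) \left(- \frac{1}{45070}\right) = \frac{4335}{4507}$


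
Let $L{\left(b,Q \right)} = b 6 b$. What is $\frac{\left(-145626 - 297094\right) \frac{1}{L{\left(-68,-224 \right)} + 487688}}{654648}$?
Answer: $- \frac{13835}{10544578998} \approx -1.312 \cdot 10^{-6}$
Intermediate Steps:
$L{\left(b,Q \right)} = 6 b^{2}$ ($L{\left(b,Q \right)} = 6 b b = 6 b^{2}$)
$\frac{\left(-145626 - 297094\right) \frac{1}{L{\left(-68,-224 \right)} + 487688}}{654648} = \frac{\left(-145626 - 297094\right) \frac{1}{6 \left(-68\right)^{2} + 487688}}{654648} = - \frac{442720}{6 \cdot 4624 + 487688} \cdot \frac{1}{654648} = - \frac{442720}{27744 + 487688} \cdot \frac{1}{654648} = - \frac{442720}{515432} \cdot \frac{1}{654648} = \left(-442720\right) \frac{1}{515432} \cdot \frac{1}{654648} = \left(- \frac{55340}{64429}\right) \frac{1}{654648} = - \frac{13835}{10544578998}$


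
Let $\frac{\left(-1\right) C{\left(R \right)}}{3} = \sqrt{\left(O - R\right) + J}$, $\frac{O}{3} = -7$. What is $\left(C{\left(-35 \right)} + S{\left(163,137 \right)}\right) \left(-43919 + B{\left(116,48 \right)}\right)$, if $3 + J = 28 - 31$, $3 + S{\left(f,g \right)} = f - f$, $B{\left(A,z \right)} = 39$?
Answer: $131640 + 263280 \sqrt{2} \approx 5.0397 \cdot 10^{5}$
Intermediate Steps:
$O = -21$ ($O = 3 \left(-7\right) = -21$)
$S{\left(f,g \right)} = -3$ ($S{\left(f,g \right)} = -3 + \left(f - f\right) = -3 + 0 = -3$)
$J = -6$ ($J = -3 + \left(28 - 31\right) = -3 - 3 = -6$)
$C{\left(R \right)} = - 3 \sqrt{-27 - R}$ ($C{\left(R \right)} = - 3 \sqrt{\left(-21 - R\right) - 6} = - 3 \sqrt{-27 - R}$)
$\left(C{\left(-35 \right)} + S{\left(163,137 \right)}\right) \left(-43919 + B{\left(116,48 \right)}\right) = \left(- 3 \sqrt{-27 - -35} - 3\right) \left(-43919 + 39\right) = \left(- 3 \sqrt{-27 + 35} - 3\right) \left(-43880\right) = \left(- 3 \sqrt{8} - 3\right) \left(-43880\right) = \left(- 3 \cdot 2 \sqrt{2} - 3\right) \left(-43880\right) = \left(- 6 \sqrt{2} - 3\right) \left(-43880\right) = \left(-3 - 6 \sqrt{2}\right) \left(-43880\right) = 131640 + 263280 \sqrt{2}$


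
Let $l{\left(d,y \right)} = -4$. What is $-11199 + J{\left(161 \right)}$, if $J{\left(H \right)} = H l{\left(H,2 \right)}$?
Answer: $-11843$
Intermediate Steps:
$J{\left(H \right)} = - 4 H$ ($J{\left(H \right)} = H \left(-4\right) = - 4 H$)
$-11199 + J{\left(161 \right)} = -11199 - 644 = -11843$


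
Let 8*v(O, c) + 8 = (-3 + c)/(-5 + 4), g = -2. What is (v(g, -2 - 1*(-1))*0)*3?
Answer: 0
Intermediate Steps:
v(O, c) = -5/8 - c/8 (v(O, c) = -1 + ((-3 + c)/(-5 + 4))/8 = -1 + ((-3 + c)/(-1))/8 = -1 + ((-3 + c)*(-1))/8 = -1 + (3 - c)/8 = -1 + (3/8 - c/8) = -5/8 - c/8)
(v(g, -2 - 1*(-1))*0)*3 = ((-5/8 - (-2 - 1*(-1))/8)*0)*3 = ((-5/8 - (-2 + 1)/8)*0)*3 = ((-5/8 - 1/8*(-1))*0)*3 = ((-5/8 + 1/8)*0)*3 = -1/2*0*3 = 0*3 = 0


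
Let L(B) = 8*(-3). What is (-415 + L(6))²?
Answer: 192721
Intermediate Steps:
L(B) = -24
(-415 + L(6))² = (-415 - 24)² = (-439)² = 192721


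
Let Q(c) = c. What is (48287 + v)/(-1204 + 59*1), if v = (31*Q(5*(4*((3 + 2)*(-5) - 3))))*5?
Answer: 38513/1145 ≈ 33.636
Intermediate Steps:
v = -86800 (v = (31*(5*(4*((3 + 2)*(-5) - 3))))*5 = (31*(5*(4*(5*(-5) - 3))))*5 = (31*(5*(4*(-25 - 3))))*5 = (31*(5*(4*(-28))))*5 = (31*(5*(-112)))*5 = (31*(-560))*5 = -17360*5 = -86800)
(48287 + v)/(-1204 + 59*1) = (48287 - 86800)/(-1204 + 59*1) = -38513/(-1204 + 59) = -38513/(-1145) = -38513*(-1/1145) = 38513/1145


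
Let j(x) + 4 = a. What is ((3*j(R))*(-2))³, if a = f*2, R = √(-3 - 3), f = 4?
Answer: -13824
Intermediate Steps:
R = I*√6 (R = √(-6) = I*√6 ≈ 2.4495*I)
a = 8 (a = 4*2 = 8)
j(x) = 4 (j(x) = -4 + 8 = 4)
((3*j(R))*(-2))³ = ((3*4)*(-2))³ = (12*(-2))³ = (-24)³ = -13824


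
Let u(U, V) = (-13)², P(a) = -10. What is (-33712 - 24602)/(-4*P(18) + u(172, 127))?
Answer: -58314/209 ≈ -279.01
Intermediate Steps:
u(U, V) = 169
(-33712 - 24602)/(-4*P(18) + u(172, 127)) = (-33712 - 24602)/(-4*(-10) + 169) = -58314/(40 + 169) = -58314/209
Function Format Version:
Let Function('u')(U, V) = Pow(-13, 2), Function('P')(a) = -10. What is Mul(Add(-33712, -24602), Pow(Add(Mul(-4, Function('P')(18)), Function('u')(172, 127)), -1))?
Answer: Rational(-58314, 209) ≈ -279.01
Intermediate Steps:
Function('u')(U, V) = 169
Mul(Add(-33712, -24602), Pow(Add(Mul(-4, Function('P')(18)), Function('u')(172, 127)), -1)) = Mul(Add(-33712, -24602), Pow(Add(Mul(-4, -10), 169), -1)) = Mul(-58314, Pow(Add(40, 169), -1)) = Mul(-58314, Pow(209, -1)) = Mul(-58314, Rational(1, 209)) = Rational(-58314, 209)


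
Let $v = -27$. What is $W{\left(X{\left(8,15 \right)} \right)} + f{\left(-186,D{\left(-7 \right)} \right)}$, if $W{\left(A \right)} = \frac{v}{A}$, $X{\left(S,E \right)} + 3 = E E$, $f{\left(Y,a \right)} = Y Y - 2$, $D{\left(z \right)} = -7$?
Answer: $\frac{2559947}{74} \approx 34594.0$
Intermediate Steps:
$f{\left(Y,a \right)} = -2 + Y^{2}$ ($f{\left(Y,a \right)} = Y^{2} - 2 = -2 + Y^{2}$)
$X{\left(S,E \right)} = -3 + E^{2}$ ($X{\left(S,E \right)} = -3 + E E = -3 + E^{2}$)
$W{\left(A \right)} = - \frac{27}{A}$
$W{\left(X{\left(8,15 \right)} \right)} + f{\left(-186,D{\left(-7 \right)} \right)} = - \frac{27}{-3 + 15^{2}} - \left(2 - \left(-186\right)^{2}\right) = - \frac{27}{-3 + 225} + \left(-2 + 34596\right) = - \frac{27}{222} + 34594 = \left(-27\right) \frac{1}{222} + 34594 = - \frac{9}{74} + 34594 = \frac{2559947}{74}$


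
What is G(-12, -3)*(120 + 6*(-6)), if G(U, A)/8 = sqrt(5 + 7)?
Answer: 1344*sqrt(3) ≈ 2327.9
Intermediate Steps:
G(U, A) = 16*sqrt(3) (G(U, A) = 8*sqrt(5 + 7) = 8*sqrt(12) = 8*(2*sqrt(3)) = 16*sqrt(3))
G(-12, -3)*(120 + 6*(-6)) = (16*sqrt(3))*(120 + 6*(-6)) = (16*sqrt(3))*(120 - 36) = (16*sqrt(3))*84 = 1344*sqrt(3)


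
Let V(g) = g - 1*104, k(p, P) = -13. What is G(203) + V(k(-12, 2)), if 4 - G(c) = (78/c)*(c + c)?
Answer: -269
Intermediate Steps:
V(g) = -104 + g (V(g) = g - 104 = -104 + g)
G(c) = -152 (G(c) = 4 - 78/c*(c + c) = 4 - 78/c*2*c = 4 - 1*156 = 4 - 156 = -152)
G(203) + V(k(-12, 2)) = -152 + (-104 - 13) = -152 - 117 = -269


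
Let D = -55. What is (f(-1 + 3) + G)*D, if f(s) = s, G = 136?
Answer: -7590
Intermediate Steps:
(f(-1 + 3) + G)*D = ((-1 + 3) + 136)*(-55) = (2 + 136)*(-55) = 138*(-55) = -7590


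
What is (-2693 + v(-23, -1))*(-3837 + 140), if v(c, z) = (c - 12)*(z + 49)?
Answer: 16166981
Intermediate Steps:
v(c, z) = (-12 + c)*(49 + z)
(-2693 + v(-23, -1))*(-3837 + 140) = (-2693 + (-588 - 12*(-1) + 49*(-23) - 23*(-1)))*(-3837 + 140) = (-2693 + (-588 + 12 - 1127 + 23))*(-3697) = (-2693 - 1680)*(-3697) = -4373*(-3697) = 16166981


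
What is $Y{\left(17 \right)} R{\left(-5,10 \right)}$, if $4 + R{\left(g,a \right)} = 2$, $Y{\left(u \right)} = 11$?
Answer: $-22$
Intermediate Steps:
$R{\left(g,a \right)} = -2$ ($R{\left(g,a \right)} = -4 + 2 = -2$)
$Y{\left(17 \right)} R{\left(-5,10 \right)} = 11 \left(-2\right) = -22$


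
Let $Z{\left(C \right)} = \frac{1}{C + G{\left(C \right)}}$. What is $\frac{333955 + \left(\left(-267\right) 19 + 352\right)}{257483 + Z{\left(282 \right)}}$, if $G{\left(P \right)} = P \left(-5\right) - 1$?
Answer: $\frac{185852593}{145349153} \approx 1.2787$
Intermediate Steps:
$G{\left(P \right)} = -1 - 5 P$ ($G{\left(P \right)} = - 5 P - 1 = -1 - 5 P$)
$Z{\left(C \right)} = \frac{1}{-1 - 4 C}$ ($Z{\left(C \right)} = \frac{1}{C - \left(1 + 5 C\right)} = \frac{1}{-1 - 4 C}$)
$\frac{333955 + \left(\left(-267\right) 19 + 352\right)}{257483 + Z{\left(282 \right)}} = \frac{333955 + \left(\left(-267\right) 19 + 352\right)}{257483 - \frac{1}{1 + 4 \cdot 282}} = \frac{333955 + \left(-5073 + 352\right)}{257483 - \frac{1}{1 + 1128}} = \frac{333955 - 4721}{257483 - \frac{1}{1129}} = \frac{329234}{257483 - \frac{1}{1129}} = \frac{329234}{\frac{290698306}{1129}} = 329234 \cdot \frac{1129}{290698306} = \frac{185852593}{145349153}$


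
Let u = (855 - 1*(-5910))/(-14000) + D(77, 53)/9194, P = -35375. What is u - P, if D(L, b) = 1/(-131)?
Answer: 59647788562529/1686179600 ≈ 35375.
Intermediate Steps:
D(L, b) = -1/131
u = -814787471/1686179600 (u = (855 - 1*(-5910))/(-14000) - 1/131/9194 = (855 + 5910)*(-1/14000) - 1/131*1/9194 = 6765*(-1/14000) - 1/1204414 = -1353/2800 - 1/1204414 = -814787471/1686179600 ≈ -0.48322)
u - P = -814787471/1686179600 - 1*(-35375) = -814787471/1686179600 + 35375 = 59647788562529/1686179600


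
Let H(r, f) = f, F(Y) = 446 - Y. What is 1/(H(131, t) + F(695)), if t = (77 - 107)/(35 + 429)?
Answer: -232/57783 ≈ -0.0040150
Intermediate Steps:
t = -15/232 (t = -30/464 = -30*1/464 = -15/232 ≈ -0.064655)
1/(H(131, t) + F(695)) = 1/(-15/232 + (446 - 1*695)) = 1/(-15/232 + (446 - 695)) = 1/(-15/232 - 249) = 1/(-57783/232) = -232/57783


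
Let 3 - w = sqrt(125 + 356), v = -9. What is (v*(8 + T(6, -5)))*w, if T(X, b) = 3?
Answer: -297 + 99*sqrt(481) ≈ 1874.2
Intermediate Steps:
w = 3 - sqrt(481) (w = 3 - sqrt(125 + 356) = 3 - sqrt(481) ≈ -18.932)
(v*(8 + T(6, -5)))*w = (-9*(8 + 3))*(3 - sqrt(481)) = (-9*11)*(3 - sqrt(481)) = -99*(3 - sqrt(481)) = -297 + 99*sqrt(481)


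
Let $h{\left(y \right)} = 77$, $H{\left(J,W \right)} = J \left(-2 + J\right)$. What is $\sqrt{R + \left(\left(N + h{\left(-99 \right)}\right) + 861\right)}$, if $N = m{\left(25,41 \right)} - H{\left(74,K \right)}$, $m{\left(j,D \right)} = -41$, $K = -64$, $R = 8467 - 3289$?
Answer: $3 \sqrt{83} \approx 27.331$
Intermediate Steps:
$R = 5178$
$N = -5369$ ($N = -41 - 74 \left(-2 + 74\right) = -41 - 74 \cdot 72 = -41 - 5328 = -5369$)
$\sqrt{R + \left(\left(N + h{\left(-99 \right)}\right) + 861\right)} = \sqrt{5178 + \left(\left(-5369 + 77\right) + 861\right)} = \sqrt{5178 + \left(-5292 + 861\right)} = \sqrt{5178 - 4431} = \sqrt{747} = 3 \sqrt{83}$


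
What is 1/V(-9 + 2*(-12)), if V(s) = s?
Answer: -1/33 ≈ -0.030303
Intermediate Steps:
1/V(-9 + 2*(-12)) = 1/(-9 + 2*(-12)) = 1/(-9 - 24) = 1/(-33) = -1/33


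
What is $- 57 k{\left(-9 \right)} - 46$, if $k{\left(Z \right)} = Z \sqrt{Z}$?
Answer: $-46 + 1539 i \approx -46.0 + 1539.0 i$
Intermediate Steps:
$k{\left(Z \right)} = Z^{\frac{3}{2}}$
$- 57 k{\left(-9 \right)} - 46 = - 57 \left(-9\right)^{\frac{3}{2}} - 46 = - 57 \left(- 27 i\right) - 46 = 1539 i - 46 = -46 + 1539 i$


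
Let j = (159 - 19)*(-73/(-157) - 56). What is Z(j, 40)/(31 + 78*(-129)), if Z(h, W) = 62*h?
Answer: 10811560/224981 ≈ 48.055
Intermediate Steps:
j = -1220660/157 (j = 140*(-73*(-1/157) - 56) = 140*(73/157 - 56) = 140*(-8719/157) = -1220660/157 ≈ -7774.9)
Z(j, 40)/(31 + 78*(-129)) = (62*(-1220660/157))/(31 + 78*(-129)) = -75680920/(157*(31 - 10062)) = -75680920/157/(-10031) = -75680920/157*(-1/10031) = 10811560/224981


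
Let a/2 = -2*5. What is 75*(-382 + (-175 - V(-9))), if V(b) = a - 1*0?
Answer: -40275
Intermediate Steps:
a = -20 (a = 2*(-2*5) = 2*(-10) = -20)
V(b) = -20 (V(b) = -20 - 1*0 = -20 + 0 = -20)
75*(-382 + (-175 - V(-9))) = 75*(-382 + (-175 - 1*(-20))) = 75*(-382 + (-175 + 20)) = 75*(-382 - 155) = 75*(-537) = -40275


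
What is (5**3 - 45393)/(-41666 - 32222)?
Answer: 11317/18472 ≈ 0.61266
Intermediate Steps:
(5**3 - 45393)/(-41666 - 32222) = (125 - 45393)/(-73888) = -45268*(-1/73888) = 11317/18472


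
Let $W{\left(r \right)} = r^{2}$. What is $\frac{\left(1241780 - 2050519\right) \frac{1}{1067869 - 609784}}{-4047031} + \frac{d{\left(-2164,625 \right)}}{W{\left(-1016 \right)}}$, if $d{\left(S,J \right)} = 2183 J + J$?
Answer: $\frac{316319095233432523}{239210385531175320} \approx 1.3223$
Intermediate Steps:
$d{\left(S,J \right)} = 2184 J$
$\frac{\left(1241780 - 2050519\right) \frac{1}{1067869 - 609784}}{-4047031} + \frac{d{\left(-2164,625 \right)}}{W{\left(-1016 \right)}} = \frac{\left(1241780 - 2050519\right) \frac{1}{1067869 - 609784}}{-4047031} + \frac{2184 \cdot 625}{\left(-1016\right)^{2}} = - \frac{808739}{458085} \left(- \frac{1}{4047031}\right) + \frac{1365000}{1032256} = \left(-808739\right) \frac{1}{458085} \left(- \frac{1}{4047031}\right) + 1365000 \cdot \frac{1}{1032256} = \left(- \frac{808739}{458085}\right) \left(- \frac{1}{4047031}\right) + \frac{170625}{129032} = \frac{808739}{1853884195635} + \frac{170625}{129032} = \frac{316319095233432523}{239210385531175320}$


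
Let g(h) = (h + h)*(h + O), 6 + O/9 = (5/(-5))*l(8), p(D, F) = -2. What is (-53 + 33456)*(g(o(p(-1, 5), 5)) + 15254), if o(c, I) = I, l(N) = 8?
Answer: 469111732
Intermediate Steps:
O = -126 (O = -54 + 9*((5/(-5))*8) = -54 + 9*((5*(-⅕))*8) = -54 + 9*(-1*8) = -54 + 9*(-8) = -54 - 72 = -126)
g(h) = 2*h*(-126 + h) (g(h) = (h + h)*(h - 126) = (2*h)*(-126 + h) = 2*h*(-126 + h))
(-53 + 33456)*(g(o(p(-1, 5), 5)) + 15254) = (-53 + 33456)*(2*5*(-126 + 5) + 15254) = 33403*(2*5*(-121) + 15254) = 33403*(-1210 + 15254) = 33403*14044 = 469111732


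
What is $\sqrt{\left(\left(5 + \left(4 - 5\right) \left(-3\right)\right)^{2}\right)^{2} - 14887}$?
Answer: $3 i \sqrt{1199} \approx 103.88 i$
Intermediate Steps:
$\sqrt{\left(\left(5 + \left(4 - 5\right) \left(-3\right)\right)^{2}\right)^{2} - 14887} = \sqrt{\left(\left(5 - -3\right)^{2}\right)^{2} - 14887} = \sqrt{\left(\left(5 + 3\right)^{2}\right)^{2} - 14887} = \sqrt{\left(8^{2}\right)^{2} - 14887} = \sqrt{64^{2} - 14887} = \sqrt{4096 - 14887} = \sqrt{-10791} = 3 i \sqrt{1199}$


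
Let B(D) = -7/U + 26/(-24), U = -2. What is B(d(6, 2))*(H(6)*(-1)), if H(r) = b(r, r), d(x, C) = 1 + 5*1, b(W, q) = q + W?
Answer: -29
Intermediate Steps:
b(W, q) = W + q
d(x, C) = 6 (d(x, C) = 1 + 5 = 6)
H(r) = 2*r (H(r) = r + r = 2*r)
B(D) = 29/12 (B(D) = -7/(-2) + 26/(-24) = -7*(-1/2) + 26*(-1/24) = 7/2 - 13/12 = 29/12)
B(d(6, 2))*(H(6)*(-1)) = 29*((2*6)*(-1))/12 = 29*(12*(-1))/12 = (29/12)*(-12) = -29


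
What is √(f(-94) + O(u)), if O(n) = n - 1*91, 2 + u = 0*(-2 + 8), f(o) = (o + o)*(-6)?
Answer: 3*√115 ≈ 32.171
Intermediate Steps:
f(o) = -12*o (f(o) = (2*o)*(-6) = -12*o)
u = -2 (u = -2 + 0*(-2 + 8) = -2 + 0*6 = -2 + 0 = -2)
O(n) = -91 + n (O(n) = n - 91 = -91 + n)
√(f(-94) + O(u)) = √(-12*(-94) + (-91 - 2)) = √(1128 - 93) = √1035 = 3*√115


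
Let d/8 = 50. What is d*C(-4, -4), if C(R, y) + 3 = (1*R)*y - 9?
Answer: 1600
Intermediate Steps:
C(R, y) = -12 + R*y (C(R, y) = -3 + ((1*R)*y - 9) = -3 + (R*y - 9) = -3 + (-9 + R*y) = -12 + R*y)
d = 400 (d = 8*50 = 400)
d*C(-4, -4) = 400*(-12 - 4*(-4)) = 400*(-12 + 16) = 400*4 = 1600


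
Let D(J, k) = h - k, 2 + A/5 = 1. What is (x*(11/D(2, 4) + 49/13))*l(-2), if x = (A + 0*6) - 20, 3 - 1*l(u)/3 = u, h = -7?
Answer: -13500/13 ≈ -1038.5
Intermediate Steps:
l(u) = 9 - 3*u
A = -5 (A = -10 + 5*1 = -10 + 5 = -5)
D(J, k) = -7 - k
x = -25 (x = (-5 + 0*6) - 20 = (-5 + 0) - 20 = -5 - 20 = -25)
(x*(11/D(2, 4) + 49/13))*l(-2) = (-25*(11/(-7 - 1*4) + 49/13))*(9 - 3*(-2)) = (-25*(11/(-7 - 4) + 49*(1/13)))*(9 + 6) = -25*(11/(-11) + 49/13)*15 = -25*(11*(-1/11) + 49/13)*15 = -25*(-1 + 49/13)*15 = -25*36/13*15 = -900/13*15 = -13500/13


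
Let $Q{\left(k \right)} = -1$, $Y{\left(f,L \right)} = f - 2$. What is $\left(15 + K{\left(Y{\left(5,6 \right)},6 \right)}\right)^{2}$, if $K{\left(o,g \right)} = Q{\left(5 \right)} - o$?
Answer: $121$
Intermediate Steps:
$Y{\left(f,L \right)} = -2 + f$ ($Y{\left(f,L \right)} = f - 2 = -2 + f$)
$K{\left(o,g \right)} = -1 - o$
$\left(15 + K{\left(Y{\left(5,6 \right)},6 \right)}\right)^{2} = \left(15 - 4\right)^{2} = 11^{2} = 121$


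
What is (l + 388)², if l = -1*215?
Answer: 29929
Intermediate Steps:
l = -215
(l + 388)² = (-215 + 388)² = 173² = 29929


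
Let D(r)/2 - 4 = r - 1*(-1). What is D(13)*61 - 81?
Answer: 2115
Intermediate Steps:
D(r) = 10 + 2*r (D(r) = 8 + 2*(r - 1*(-1)) = 8 + 2*(r + 1) = 8 + 2*(1 + r) = 8 + (2 + 2*r) = 10 + 2*r)
D(13)*61 - 81 = (10 + 2*13)*61 - 81 = (10 + 26)*61 - 81 = 36*61 - 81 = 2196 - 81 = 2115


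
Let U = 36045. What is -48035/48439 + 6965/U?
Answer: -278808788/349196751 ≈ -0.79843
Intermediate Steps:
-48035/48439 + 6965/U = -48035/48439 + 6965/36045 = -48035*1/48439 + 6965*(1/36045) = -48035/48439 + 1393/7209 = -278808788/349196751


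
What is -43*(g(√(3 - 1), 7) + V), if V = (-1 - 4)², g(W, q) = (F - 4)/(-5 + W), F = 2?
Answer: -25155/23 - 86*√2/23 ≈ -1099.0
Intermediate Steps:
g(W, q) = -2/(-5 + W) (g(W, q) = (2 - 4)/(-5 + W) = -2/(-5 + W))
V = 25 (V = (-5)² = 25)
-43*(g(√(3 - 1), 7) + V) = -43*(-2/(-5 + √(3 - 1)) + 25) = -43*(-2/(-5 + √2) + 25) = -43*(25 - 2/(-5 + √2)) = -1075 + 86/(-5 + √2)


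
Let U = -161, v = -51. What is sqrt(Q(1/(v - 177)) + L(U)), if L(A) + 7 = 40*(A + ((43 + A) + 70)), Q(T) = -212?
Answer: I*sqrt(8579) ≈ 92.623*I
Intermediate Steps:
L(A) = 4513 + 80*A (L(A) = -7 + 40*(A + ((43 + A) + 70)) = -7 + 40*(A + (113 + A)) = -7 + 40*(113 + 2*A) = -7 + (4520 + 80*A) = 4513 + 80*A)
sqrt(Q(1/(v - 177)) + L(U)) = sqrt(-212 + (4513 + 80*(-161))) = sqrt(-212 + (4513 - 12880)) = sqrt(-212 - 8367) = sqrt(-8579) = I*sqrt(8579)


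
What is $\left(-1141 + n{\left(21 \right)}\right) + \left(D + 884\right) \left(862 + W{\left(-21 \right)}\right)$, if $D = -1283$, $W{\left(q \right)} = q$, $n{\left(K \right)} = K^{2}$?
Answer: $-336259$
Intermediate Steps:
$\left(-1141 + n{\left(21 \right)}\right) + \left(D + 884\right) \left(862 + W{\left(-21 \right)}\right) = \left(-1141 + 21^{2}\right) + \left(-1283 + 884\right) \left(862 - 21\right) = \left(-1141 + 441\right) - 335559 = -700 - 335559 = -336259$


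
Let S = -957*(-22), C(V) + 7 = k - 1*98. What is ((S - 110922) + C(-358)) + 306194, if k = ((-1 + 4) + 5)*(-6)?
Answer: 216173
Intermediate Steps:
k = -48 (k = (3 + 5)*(-6) = 8*(-6) = -48)
C(V) = -153 (C(V) = -7 + (-48 - 1*98) = -7 + (-48 - 98) = -7 - 146 = -153)
S = 21054
((S - 110922) + C(-358)) + 306194 = ((21054 - 110922) - 153) + 306194 = (-89868 - 153) + 306194 = -90021 + 306194 = 216173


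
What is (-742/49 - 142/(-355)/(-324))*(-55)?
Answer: 944537/1134 ≈ 832.92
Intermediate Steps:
(-742/49 - 142/(-355)/(-324))*(-55) = (-742*1/49 - 142*(-1/355)*(-1/324))*(-55) = (-106/7 + (⅖)*(-1/324))*(-55) = (-106/7 - 1/810)*(-55) = -85867/5670*(-55) = 944537/1134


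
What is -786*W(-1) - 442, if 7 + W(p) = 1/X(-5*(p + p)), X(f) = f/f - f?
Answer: 15442/3 ≈ 5147.3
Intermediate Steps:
X(f) = 1 - f
W(p) = -7 + 1/(1 + 10*p) (W(p) = -7 + 1/(1 - (-5)*(p + p)) = -7 + 1/(1 - (-5)*2*p) = -7 + 1/(1 - (-10)*p) = -7 + 1/(1 + 10*p))
-786*W(-1) - 442 = -1572*(-3 - 35*(-1))/(1 + 10*(-1)) - 442 = -1572*(-3 + 35)/(1 - 10) - 442 = -1572*32/(-9) - 442 = -1572*(-1)*32/9 - 442 = -786*(-64/9) - 442 = 16768/3 - 442 = 15442/3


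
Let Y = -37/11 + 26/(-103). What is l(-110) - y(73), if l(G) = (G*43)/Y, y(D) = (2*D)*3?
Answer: 3564604/4097 ≈ 870.05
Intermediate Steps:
Y = -4097/1133 (Y = -37*1/11 + 26*(-1/103) = -37/11 - 26/103 = -4097/1133 ≈ -3.6161)
y(D) = 6*D
l(G) = -48719*G/4097 (l(G) = (G*43)/(-4097/1133) = (43*G)*(-1133/4097) = -48719*G/4097)
l(-110) - y(73) = -48719/4097*(-110) - 6*73 = 5359090/4097 - 1*438 = 5359090/4097 - 438 = 3564604/4097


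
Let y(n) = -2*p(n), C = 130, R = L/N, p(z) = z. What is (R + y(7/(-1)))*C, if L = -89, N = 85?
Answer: 28626/17 ≈ 1683.9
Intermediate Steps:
R = -89/85 ≈ -1.0471
y(n) = -2*n
(R + y(7/(-1)))*C = (-89/85 - 14/(-1))*130 = (-89/85 - 14*(-1))*130 = (-89/85 - 2*(-7))*130 = (-89/85 + 14)*130 = (1101/85)*130 = 28626/17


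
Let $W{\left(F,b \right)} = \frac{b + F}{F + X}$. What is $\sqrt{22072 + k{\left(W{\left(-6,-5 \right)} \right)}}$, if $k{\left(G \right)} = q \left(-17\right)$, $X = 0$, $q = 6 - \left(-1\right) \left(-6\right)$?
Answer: $2 \sqrt{5518} \approx 148.57$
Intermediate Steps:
$q = 0$ ($q = 6 - 6 = 0$)
$W{\left(F,b \right)} = \frac{F + b}{F}$ ($W{\left(F,b \right)} = \frac{b + F}{F + 0} = \frac{F + b}{F}$)
$k{\left(G \right)} = 0$ ($k{\left(G \right)} = 0 \left(-17\right) = 0$)
$\sqrt{22072 + k{\left(W{\left(-6,-5 \right)} \right)}} = \sqrt{22072 + 0} = \sqrt{22072} = 2 \sqrt{5518}$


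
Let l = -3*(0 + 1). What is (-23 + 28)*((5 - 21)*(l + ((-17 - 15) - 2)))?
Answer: 2960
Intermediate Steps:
l = -3 (l = -3*1 = -3)
(-23 + 28)*((5 - 21)*(l + ((-17 - 15) - 2))) = (-23 + 28)*((5 - 21)*(-3 + ((-17 - 15) - 2))) = 5*(-16*(-3 + (-32 - 2))) = 5*(-16*(-3 - 34)) = 5*(-16*(-37)) = 5*592 = 2960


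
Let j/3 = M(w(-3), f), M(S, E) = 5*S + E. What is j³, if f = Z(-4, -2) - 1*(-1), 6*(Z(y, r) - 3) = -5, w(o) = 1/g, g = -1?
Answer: -1331/8 ≈ -166.38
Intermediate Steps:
w(o) = -1 (w(o) = 1/(-1) = -1)
Z(y, r) = 13/6 (Z(y, r) = 3 + (⅙)*(-5) = 3 - ⅚ = 13/6)
f = 19/6 (f = 13/6 - 1*(-1) = 13/6 + 1 = 19/6 ≈ 3.1667)
M(S, E) = E + 5*S
j = -11/2 (j = 3*(19/6 + 5*(-1)) = 3*(19/6 - 5) = 3*(-11/6) = -11/2 ≈ -5.5000)
j³ = (-11/2)³ = -1331/8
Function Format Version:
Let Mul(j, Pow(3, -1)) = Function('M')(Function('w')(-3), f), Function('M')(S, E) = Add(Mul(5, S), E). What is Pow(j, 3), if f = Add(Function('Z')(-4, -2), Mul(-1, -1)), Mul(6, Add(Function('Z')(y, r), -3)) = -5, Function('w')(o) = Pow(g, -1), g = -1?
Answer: Rational(-1331, 8) ≈ -166.38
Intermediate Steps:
Function('w')(o) = -1 (Function('w')(o) = Pow(-1, -1) = -1)
Function('Z')(y, r) = Rational(13, 6) (Function('Z')(y, r) = Add(3, Mul(Rational(1, 6), -5)) = Add(3, Rational(-5, 6)) = Rational(13, 6))
f = Rational(19, 6) (f = Add(Rational(13, 6), Mul(-1, -1)) = Add(Rational(13, 6), 1) = Rational(19, 6) ≈ 3.1667)
Function('M')(S, E) = Add(E, Mul(5, S))
j = Rational(-11, 2) (j = Mul(3, Add(Rational(19, 6), Mul(5, -1))) = Mul(3, Add(Rational(19, 6), -5)) = Mul(3, Rational(-11, 6)) = Rational(-11, 2) ≈ -5.5000)
Pow(j, 3) = Pow(Rational(-11, 2), 3) = Rational(-1331, 8)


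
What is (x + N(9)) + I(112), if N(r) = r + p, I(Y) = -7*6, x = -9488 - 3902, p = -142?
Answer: -13565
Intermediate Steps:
x = -13390
I(Y) = -42
N(r) = -142 + r (N(r) = r - 142 = -142 + r)
(x + N(9)) + I(112) = (-13390 + (-142 + 9)) - 42 = (-13390 - 133) - 42 = -13523 - 42 = -13565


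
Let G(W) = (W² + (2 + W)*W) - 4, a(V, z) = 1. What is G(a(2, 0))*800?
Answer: 0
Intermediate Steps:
G(W) = -4 + W² + W*(2 + W) (G(W) = (W² + W*(2 + W)) - 4 = -4 + W² + W*(2 + W))
G(a(2, 0))*800 = (-4 + 2*1 + 2*1²)*800 = (-4 + 2 + 2*1)*800 = (-4 + 2 + 2)*800 = 0*800 = 0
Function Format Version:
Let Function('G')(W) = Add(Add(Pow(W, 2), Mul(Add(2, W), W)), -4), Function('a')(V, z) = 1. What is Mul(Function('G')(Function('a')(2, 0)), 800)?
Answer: 0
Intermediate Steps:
Function('G')(W) = Add(-4, Pow(W, 2), Mul(W, Add(2, W))) (Function('G')(W) = Add(Add(Pow(W, 2), Mul(W, Add(2, W))), -4) = Add(-4, Pow(W, 2), Mul(W, Add(2, W))))
Mul(Function('G')(Function('a')(2, 0)), 800) = Mul(Add(-4, Mul(2, 1), Mul(2, Pow(1, 2))), 800) = Mul(Add(-4, 2, Mul(2, 1)), 800) = Mul(Add(-4, 2, 2), 800) = Mul(0, 800) = 0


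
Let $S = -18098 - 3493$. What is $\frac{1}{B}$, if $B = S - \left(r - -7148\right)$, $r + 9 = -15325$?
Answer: $- \frac{1}{13405} \approx -7.4599 \cdot 10^{-5}$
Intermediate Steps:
$S = -21591$ ($S = -18098 - 3493 = -21591$)
$r = -15334$ ($r = -9 - 15325 = -15334$)
$B = -13405$ ($B = -21591 - \left(-15334 - -7148\right) = -21591 - \left(-15334 + 7148\right) = -21591 - -8186 = -21591 + 8186 = -13405$)
$\frac{1}{B} = \frac{1}{-13405} = - \frac{1}{13405}$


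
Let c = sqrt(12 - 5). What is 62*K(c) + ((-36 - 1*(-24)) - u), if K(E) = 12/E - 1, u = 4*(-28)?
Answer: 38 + 744*sqrt(7)/7 ≈ 319.21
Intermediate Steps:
u = -112
c = sqrt(7) ≈ 2.6458
K(E) = -1 + 12/E
62*K(c) + ((-36 - 1*(-24)) - u) = 62*((12 - sqrt(7))/(sqrt(7))) + ((-36 - 1*(-24)) - 1*(-112)) = 62*((sqrt(7)/7)*(12 - sqrt(7))) + ((-36 + 24) + 112) = 62*(sqrt(7)*(12 - sqrt(7))/7) + (-12 + 112) = 62*sqrt(7)*(12 - sqrt(7))/7 + 100 = 100 + 62*sqrt(7)*(12 - sqrt(7))/7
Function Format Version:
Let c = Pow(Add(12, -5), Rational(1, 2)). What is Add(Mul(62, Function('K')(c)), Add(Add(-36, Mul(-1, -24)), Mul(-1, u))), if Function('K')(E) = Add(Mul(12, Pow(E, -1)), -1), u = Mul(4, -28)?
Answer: Add(38, Mul(Rational(744, 7), Pow(7, Rational(1, 2)))) ≈ 319.21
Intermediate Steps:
u = -112
c = Pow(7, Rational(1, 2)) ≈ 2.6458
Function('K')(E) = Add(-1, Mul(12, Pow(E, -1)))
Add(Mul(62, Function('K')(c)), Add(Add(-36, Mul(-1, -24)), Mul(-1, u))) = Add(Mul(62, Mul(Pow(Pow(7, Rational(1, 2)), -1), Add(12, Mul(-1, Pow(7, Rational(1, 2)))))), Add(Add(-36, Mul(-1, -24)), Mul(-1, -112))) = Add(Mul(62, Mul(Mul(Rational(1, 7), Pow(7, Rational(1, 2))), Add(12, Mul(-1, Pow(7, Rational(1, 2)))))), Add(Add(-36, 24), 112)) = Add(Mul(62, Mul(Rational(1, 7), Pow(7, Rational(1, 2)), Add(12, Mul(-1, Pow(7, Rational(1, 2)))))), Add(-12, 112)) = Add(Mul(Rational(62, 7), Pow(7, Rational(1, 2)), Add(12, Mul(-1, Pow(7, Rational(1, 2))))), 100) = Add(100, Mul(Rational(62, 7), Pow(7, Rational(1, 2)), Add(12, Mul(-1, Pow(7, Rational(1, 2))))))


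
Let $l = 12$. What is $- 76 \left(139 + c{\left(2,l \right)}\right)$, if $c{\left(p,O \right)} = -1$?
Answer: $-10488$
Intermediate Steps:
$- 76 \left(139 + c{\left(2,l \right)}\right) = - 76 \left(139 - 1\right) = \left(-76\right) 138 = -10488$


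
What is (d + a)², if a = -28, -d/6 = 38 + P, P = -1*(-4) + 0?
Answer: 78400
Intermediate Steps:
P = 4 (P = 4 + 0 = 4)
d = -252 (d = -6*(38 + 4) = -6*42 = -252)
(d + a)² = (-252 - 28)² = (-280)² = 78400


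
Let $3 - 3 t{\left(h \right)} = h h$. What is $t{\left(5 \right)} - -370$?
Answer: $\frac{1088}{3} \approx 362.67$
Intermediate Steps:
$t{\left(h \right)} = 1 - \frac{h^{2}}{3}$ ($t{\left(h \right)} = 1 - \frac{h h}{3} = 1 - \frac{h^{2}}{3}$)
$t{\left(5 \right)} - -370 = \left(1 - \frac{5^{2}}{3}\right) - -370 = \left(1 - \frac{25}{3}\right) + 370 = - \frac{22}{3} + 370 = \frac{1088}{3}$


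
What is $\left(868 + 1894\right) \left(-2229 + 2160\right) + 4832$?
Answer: $-185746$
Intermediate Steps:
$\left(868 + 1894\right) \left(-2229 + 2160\right) + 4832 = 2762 \left(-69\right) + 4832 = -190578 + 4832 = -185746$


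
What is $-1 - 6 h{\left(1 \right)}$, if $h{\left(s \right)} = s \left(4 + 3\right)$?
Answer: $-43$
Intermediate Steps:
$h{\left(s \right)} = 7 s$ ($h{\left(s \right)} = s 7 = 7 s$)
$-1 - 6 h{\left(1 \right)} = -1 - 6 \cdot 7 \cdot 1 = -1 - 42 = -43$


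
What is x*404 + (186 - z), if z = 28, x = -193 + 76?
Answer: -47110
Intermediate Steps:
x = -117
x*404 + (186 - z) = -117*404 + (186 - 1*28) = -47268 + (186 - 28) = -47268 + 158 = -47110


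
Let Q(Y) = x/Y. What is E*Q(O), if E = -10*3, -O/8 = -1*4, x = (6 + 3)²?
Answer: -1215/16 ≈ -75.938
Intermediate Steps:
x = 81 (x = 9² = 81)
O = 32 (O = -(-8)*4 = -8*(-4) = 32)
Q(Y) = 81/Y
E = -30
E*Q(O) = -2430/32 = -30*81/32 = -1215/16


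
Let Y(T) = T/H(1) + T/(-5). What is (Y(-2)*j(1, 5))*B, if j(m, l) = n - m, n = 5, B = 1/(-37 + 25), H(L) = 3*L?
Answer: 4/45 ≈ 0.088889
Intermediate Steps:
B = -1/12 (B = 1/(-12) = -1/12 ≈ -0.083333)
Y(T) = 2*T/15 (Y(T) = T/((3*1)) + T/(-5) = T/3 + T*(-1/5) = T*(1/3) - T/5 = T/3 - T/5 = 2*T/15)
j(m, l) = 5 - m
(Y(-2)*j(1, 5))*B = (((2/15)*(-2))*(5 - 1*1))*(-1/12) = -4*(5 - 1)/15*(-1/12) = -4/15*4*(-1/12) = -16/15*(-1/12) = 4/45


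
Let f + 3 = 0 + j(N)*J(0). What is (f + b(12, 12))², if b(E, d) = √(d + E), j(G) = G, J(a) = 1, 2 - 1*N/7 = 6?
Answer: 985 - 124*√6 ≈ 681.26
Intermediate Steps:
N = -28 (N = 14 - 7*6 = 14 - 42 = -28)
f = -31 (f = -3 + (0 - 28*1) = -3 + (0 - 28) = -3 - 28 = -31)
b(E, d) = √(E + d)
(f + b(12, 12))² = (-31 + √(12 + 12))² = (-31 + √24)² = (-31 + 2*√6)²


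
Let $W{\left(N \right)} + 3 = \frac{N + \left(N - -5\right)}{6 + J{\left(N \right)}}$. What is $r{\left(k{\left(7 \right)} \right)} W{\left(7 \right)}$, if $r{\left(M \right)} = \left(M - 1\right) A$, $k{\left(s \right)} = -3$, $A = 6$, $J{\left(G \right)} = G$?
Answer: $\frac{480}{13} \approx 36.923$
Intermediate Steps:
$r{\left(M \right)} = -6 + 6 M$ ($r{\left(M \right)} = \left(M - 1\right) 6 = \left(-1 + M\right) 6 = -6 + 6 M$)
$W{\left(N \right)} = -3 + \frac{5 + 2 N}{6 + N}$ ($W{\left(N \right)} = -3 + \frac{N + \left(N - -5\right)}{6 + N} = -3 + \frac{N + \left(N + 5\right)}{6 + N} = -3 + \frac{N + \left(5 + N\right)}{6 + N} = -3 + \frac{5 + 2 N}{6 + N}$)
$r{\left(k{\left(7 \right)} \right)} W{\left(7 \right)} = \left(-6 + 6 \left(-3\right)\right) \frac{-13 - 7}{6 + 7} = \left(-6 - 18\right) \frac{-13 - 7}{13} = - 24 \cdot \frac{1}{13} \left(-20\right) = \left(-24\right) \left(- \frac{20}{13}\right) = \frac{480}{13}$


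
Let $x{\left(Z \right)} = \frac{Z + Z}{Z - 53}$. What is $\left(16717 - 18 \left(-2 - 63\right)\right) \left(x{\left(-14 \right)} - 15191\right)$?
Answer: $- \frac{18204834103}{67} \approx -2.7171 \cdot 10^{8}$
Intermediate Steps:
$x{\left(Z \right)} = \frac{2 Z}{-53 + Z}$
$\left(16717 - 18 \left(-2 - 63\right)\right) \left(x{\left(-14 \right)} - 15191\right) = \left(16717 - 18 \left(-2 - 63\right)\right) \left(2 \left(-14\right) \frac{1}{-53 - 14} - 15191\right) = \left(16717 - -1170\right) \left(2 \left(-14\right) \frac{1}{-67} - 15191\right) = \left(16717 + 1170\right) \left(2 \left(-14\right) \left(- \frac{1}{67}\right) - 15191\right) = 17887 \left(\frac{28}{67} - 15191\right) = 17887 \left(- \frac{1017769}{67}\right) = - \frac{18204834103}{67}$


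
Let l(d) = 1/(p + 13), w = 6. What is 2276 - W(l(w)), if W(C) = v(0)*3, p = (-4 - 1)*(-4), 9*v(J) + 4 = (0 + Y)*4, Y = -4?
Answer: 6848/3 ≈ 2282.7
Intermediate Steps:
v(J) = -20/9 (v(J) = -4/9 + ((0 - 4)*4)/9 = -4/9 + (-4*4)/9 = -4/9 + (⅑)*(-16) = -4/9 - 16/9 = -20/9)
p = 20 (p = -5*(-4) = 20)
l(d) = 1/33 (l(d) = 1/(20 + 13) = 1/33)
W(C) = -20/3 (W(C) = -20/9*3 = -20/3)
2276 - W(l(w)) = 2276 - 1*(-20/3) = 2276 + 20/3 = 6848/3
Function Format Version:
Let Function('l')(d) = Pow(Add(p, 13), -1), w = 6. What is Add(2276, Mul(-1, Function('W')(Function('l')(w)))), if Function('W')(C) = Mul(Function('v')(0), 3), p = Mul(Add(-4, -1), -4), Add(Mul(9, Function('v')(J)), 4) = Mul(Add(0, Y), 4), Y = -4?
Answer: Rational(6848, 3) ≈ 2282.7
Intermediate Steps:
Function('v')(J) = Rational(-20, 9) (Function('v')(J) = Add(Rational(-4, 9), Mul(Rational(1, 9), Mul(Add(0, -4), 4))) = Add(Rational(-4, 9), Mul(Rational(1, 9), Mul(-4, 4))) = Add(Rational(-4, 9), Mul(Rational(1, 9), -16)) = Add(Rational(-4, 9), Rational(-16, 9)) = Rational(-20, 9))
p = 20 (p = Mul(-5, -4) = 20)
Function('l')(d) = Rational(1, 33) (Function('l')(d) = Pow(Add(20, 13), -1) = Pow(33, -1) = Rational(1, 33))
Function('W')(C) = Rational(-20, 3) (Function('W')(C) = Mul(Rational(-20, 9), 3) = Rational(-20, 3))
Add(2276, Mul(-1, Function('W')(Function('l')(w)))) = Add(2276, Mul(-1, Rational(-20, 3))) = Add(2276, Rational(20, 3)) = Rational(6848, 3)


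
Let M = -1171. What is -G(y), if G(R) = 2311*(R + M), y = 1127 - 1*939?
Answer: 2271713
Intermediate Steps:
y = 188 (y = 1127 - 939 = 188)
G(R) = -2706181 + 2311*R (G(R) = 2311*(R - 1171) = 2311*(-1171 + R) = -2706181 + 2311*R)
-G(y) = -(-2706181 + 2311*188) = -(-2706181 + 434468) = -1*(-2271713) = 2271713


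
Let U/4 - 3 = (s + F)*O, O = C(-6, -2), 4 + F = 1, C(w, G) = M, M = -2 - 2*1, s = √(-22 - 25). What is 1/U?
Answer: 15/3908 + I*√47/977 ≈ 0.0038383 + 0.007017*I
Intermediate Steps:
s = I*√47 (s = √(-47) = I*√47 ≈ 6.8557*I)
M = -4 (M = -2 - 2 = -4)
C(w, G) = -4
F = -3 (F = -4 + 1 = -3)
O = -4
U = 60 - 16*I*√47 (U = 12 + 4*((I*√47 - 3)*(-4)) = 12 + 4*((-3 + I*√47)*(-4)) = 12 + 4*(12 - 4*I*√47) = 12 + (48 - 16*I*√47) = 60 - 16*I*√47 ≈ 60.0 - 109.69*I)
1/U = 1/(60 - 16*I*√47)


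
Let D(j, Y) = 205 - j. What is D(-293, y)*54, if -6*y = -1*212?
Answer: 26892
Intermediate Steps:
y = 106/3 (y = -(-1)*212/6 = -⅙*(-212) = 106/3 ≈ 35.333)
D(-293, y)*54 = (205 - 1*(-293))*54 = (205 + 293)*54 = 498*54 = 26892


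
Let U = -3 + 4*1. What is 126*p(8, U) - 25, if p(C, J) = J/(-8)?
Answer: -163/4 ≈ -40.750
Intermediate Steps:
U = 1 (U = -3 + 4 = 1)
p(C, J) = -J/8 (p(C, J) = J*(-⅛) = -J/8)
126*p(8, U) - 25 = 126*(-⅛*1) - 25 = 126*(-⅛) - 25 = -63/4 - 25 = -163/4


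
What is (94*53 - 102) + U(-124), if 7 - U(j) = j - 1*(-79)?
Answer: 4932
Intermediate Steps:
U(j) = -72 - j (U(j) = 7 - (j - 1*(-79)) = 7 - (j + 79) = 7 - (79 + j) = 7 + (-79 - j) = -72 - j)
(94*53 - 102) + U(-124) = (94*53 - 102) + (-72 - 1*(-124)) = (4982 - 102) + (-72 + 124) = 4880 + 52 = 4932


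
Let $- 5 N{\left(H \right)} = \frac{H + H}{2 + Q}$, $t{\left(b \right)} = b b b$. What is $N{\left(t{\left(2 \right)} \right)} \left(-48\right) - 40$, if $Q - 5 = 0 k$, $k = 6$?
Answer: $- \frac{632}{35} \approx -18.057$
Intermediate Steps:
$t{\left(b \right)} = b^{3}$ ($t{\left(b \right)} = b^{2} b = b^{3}$)
$Q = 5$ ($Q = 5 + 0 \cdot 6 = 5 + 0 = 5$)
$N{\left(H \right)} = - \frac{2 H}{35}$ ($N{\left(H \right)} = - \frac{\left(H + H\right) \frac{1}{2 + 5}}{5} = - \frac{2 H \frac{1}{7}}{5} = - \frac{\frac{2}{7} H}{5} = - \frac{2 H}{35}$)
$N{\left(t{\left(2 \right)} \right)} \left(-48\right) - 40 = - \frac{2 \cdot 2^{3}}{35} \left(-48\right) - 40 = \left(- \frac{2}{35}\right) 8 \left(-48\right) - 40 = \left(- \frac{16}{35}\right) \left(-48\right) - 40 = \frac{768}{35} - 40 = - \frac{632}{35}$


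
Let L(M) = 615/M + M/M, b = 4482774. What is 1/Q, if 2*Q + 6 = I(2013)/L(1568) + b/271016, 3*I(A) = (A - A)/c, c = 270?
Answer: 271016/1428339 ≈ 0.18974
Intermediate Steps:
I(A) = 0 (I(A) = ((A - A)/270)/3 = (0*(1/270))/3 = (1/3)*0 = 0)
L(M) = 1 + 615/M (L(M) = 615/M + 1 = 1 + 615/M)
Q = 1428339/271016 (Q = -3 + (0/(((615 + 1568)/1568)) + 4482774/271016)/2 = -3 + (0/(((1/1568)*2183)) + 4482774*(1/271016))/2 = -3 + (0/(2183/1568) + 2241387/135508)/2 = -3 + (0*(1568/2183) + 2241387/135508)/2 = -3 + (0 + 2241387/135508)/2 = -3 + (1/2)*(2241387/135508) = -3 + 2241387/271016 = 1428339/271016 ≈ 5.2703)
1/Q = 1/(1428339/271016) = 271016/1428339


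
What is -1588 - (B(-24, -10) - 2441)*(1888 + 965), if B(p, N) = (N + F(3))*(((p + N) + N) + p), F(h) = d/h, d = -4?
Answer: 4763873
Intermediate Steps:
F(h) = -4/h
B(p, N) = (-4/3 + N)*(2*N + 2*p) (B(p, N) = (N - 4/3)*(((p + N) + N) + p) = (N - 4*⅓)*(((N + p) + N) + p) = (N - 4/3)*((p + 2*N) + p) = (-4/3 + N)*(2*N + 2*p))
-1588 - (B(-24, -10) - 2441)*(1888 + 965) = -1588 - ((2*(-10)² - 8/3*(-10) - 8/3*(-24) + 2*(-10)*(-24)) - 2441)*(1888 + 965) = -1588 - ((2*100 + 80/3 + 64 + 480) - 2441)*2853 = -1588 - ((200 + 80/3 + 64 + 480) - 2441)*2853 = -1588 - (2312/3 - 2441)*2853 = -1588 - (-5011)*2853/3 = -1588 - 1*(-4765461) = -1588 + 4765461 = 4763873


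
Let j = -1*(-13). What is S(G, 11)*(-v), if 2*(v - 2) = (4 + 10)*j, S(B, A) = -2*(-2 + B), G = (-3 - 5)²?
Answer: 11532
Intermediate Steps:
j = 13
G = 64 (G = (-8)² = 64)
S(B, A) = 4 - 2*B
v = 93 (v = 2 + ((4 + 10)*13)/2 = 2 + (14*13)/2 = 2 + (½)*182 = 2 + 91 = 93)
S(G, 11)*(-v) = (4 - 2*64)*(-1*93) = (4 - 128)*(-93) = -124*(-93) = 11532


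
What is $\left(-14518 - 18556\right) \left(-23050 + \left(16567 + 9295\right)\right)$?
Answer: $-93004088$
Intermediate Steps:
$\left(-14518 - 18556\right) \left(-23050 + \left(16567 + 9295\right)\right) = - 33074 \left(-23050 + 25862\right) = \left(-33074\right) 2812 = -93004088$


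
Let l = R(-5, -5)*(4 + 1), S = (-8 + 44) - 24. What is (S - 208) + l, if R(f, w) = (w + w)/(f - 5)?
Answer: -191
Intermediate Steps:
R(f, w) = 2*w/(-5 + f) (R(f, w) = (2*w)/(-5 + f) = 2*w/(-5 + f))
S = 12 (S = 36 - 24 = 12)
l = 5 (l = (2*(-5)/(-5 - 5))*(4 + 1) = (2*(-5)/(-10))*5 = (2*(-5)*(-⅒))*5 = 1*5 = 5)
(S - 208) + l = (12 - 208) + 5 = -196 + 5 = -191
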